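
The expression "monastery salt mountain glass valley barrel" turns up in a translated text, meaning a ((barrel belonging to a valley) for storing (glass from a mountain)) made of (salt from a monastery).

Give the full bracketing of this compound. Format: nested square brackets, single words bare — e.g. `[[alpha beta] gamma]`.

Overall it is a kind of barrel (specifically "mountain glass valley barrel"); the modifier is "monastery salt".
Within "monastery salt", the head is "salt" and the modifier is "monastery".
Within "mountain glass valley barrel", the head is "barrel" (specifically "valley barrel") and the modifier is "mountain glass".
Within "mountain glass", the head is "glass" and the modifier is "mountain".
Within "valley barrel", the head is "barrel" and the modifier is "valley".
So the structure is [[monastery salt] [[mountain glass] [valley barrel]]].

[[monastery salt] [[mountain glass] [valley barrel]]]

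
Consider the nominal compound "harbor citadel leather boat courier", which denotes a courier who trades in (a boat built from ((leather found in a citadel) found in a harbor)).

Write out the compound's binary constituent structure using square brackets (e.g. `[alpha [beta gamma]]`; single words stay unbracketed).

[[[harbor [citadel leather]] boat] courier]

The outermost head in the paraphrase is "courier", modified by "harbor citadel leather boat".
Within "harbor citadel leather boat", the head is "boat" and the modifier is "harbor citadel leather".
Within "harbor citadel leather", the head is "leather" (specifically "citadel leather") and the modifier is "harbor".
Within "citadel leather", the head is "leather" and the modifier is "citadel".
So the structure is [[[harbor [citadel leather]] boat] courier].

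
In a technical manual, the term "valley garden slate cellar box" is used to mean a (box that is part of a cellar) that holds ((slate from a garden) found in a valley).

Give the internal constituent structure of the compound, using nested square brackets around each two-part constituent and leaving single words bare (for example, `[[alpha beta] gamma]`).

[[valley [garden slate]] [cellar box]]

At the top level: head "box" (specifically "cellar box"); modifier "valley garden slate".
"valley garden slate" → head "slate" (specifically "garden slate"), modifier "valley".
"garden slate" → head "slate", modifier "garden".
"cellar box" → head "box", modifier "cellar".
So the structure is [[valley [garden slate]] [cellar box]].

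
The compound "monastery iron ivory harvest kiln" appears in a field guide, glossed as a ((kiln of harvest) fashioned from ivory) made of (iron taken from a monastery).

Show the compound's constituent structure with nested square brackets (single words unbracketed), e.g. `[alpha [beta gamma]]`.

The outermost head in the paraphrase is "kiln" (specifically "ivory harvest kiln"), modified by "monastery iron".
Within "monastery iron", the head is "iron" and the modifier is "monastery".
Within "ivory harvest kiln", the head is "kiln" (specifically "harvest kiln") and the modifier is "ivory".
Within "harvest kiln", the head is "kiln" and the modifier is "harvest".
Assembled: [[monastery iron] [ivory [harvest kiln]]].

[[monastery iron] [ivory [harvest kiln]]]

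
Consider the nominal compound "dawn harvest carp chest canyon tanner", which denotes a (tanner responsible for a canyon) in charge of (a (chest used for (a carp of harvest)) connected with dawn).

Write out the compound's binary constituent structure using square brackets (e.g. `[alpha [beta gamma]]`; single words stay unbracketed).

[[dawn [[harvest carp] chest]] [canyon tanner]]

Whole compound: head "tanner" (specifically "canyon tanner"), modifier "dawn harvest carp chest".
Within "dawn harvest carp chest", the head is "chest" (specifically "harvest carp chest") and the modifier is "dawn".
Within "harvest carp chest", the head is "chest" and the modifier is "harvest carp".
Within "harvest carp", the head is "carp" and the modifier is "harvest".
Within "canyon tanner", the head is "tanner" and the modifier is "canyon".
So the structure is [[dawn [[harvest carp] chest]] [canyon tanner]].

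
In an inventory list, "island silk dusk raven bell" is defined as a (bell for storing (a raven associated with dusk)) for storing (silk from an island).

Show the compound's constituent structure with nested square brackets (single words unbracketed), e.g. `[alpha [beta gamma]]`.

At the top level: head "bell" (specifically "dusk raven bell"); modifier "island silk".
Inside "island silk": head "silk", modifier "island".
Inside "dusk raven bell": head "bell", modifier "dusk raven".
Inside "dusk raven": head "raven", modifier "dusk".
Assembled: [[island silk] [[dusk raven] bell]].

[[island silk] [[dusk raven] bell]]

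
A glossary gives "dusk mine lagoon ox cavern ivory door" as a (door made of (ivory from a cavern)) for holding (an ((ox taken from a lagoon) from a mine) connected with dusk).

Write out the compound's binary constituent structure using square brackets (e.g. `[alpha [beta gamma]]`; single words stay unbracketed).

At the top level: head "door" (specifically "cavern ivory door"); modifier "dusk mine lagoon ox".
Within "dusk mine lagoon ox", the head is "ox" (specifically "mine lagoon ox") and the modifier is "dusk".
Within "mine lagoon ox", the head is "ox" (specifically "lagoon ox") and the modifier is "mine".
Within "lagoon ox", the head is "ox" and the modifier is "lagoon".
Within "cavern ivory door", the head is "door" and the modifier is "cavern ivory".
Within "cavern ivory", the head is "ivory" and the modifier is "cavern".
Putting it together: [[dusk [mine [lagoon ox]]] [[cavern ivory] door]].

[[dusk [mine [lagoon ox]]] [[cavern ivory] door]]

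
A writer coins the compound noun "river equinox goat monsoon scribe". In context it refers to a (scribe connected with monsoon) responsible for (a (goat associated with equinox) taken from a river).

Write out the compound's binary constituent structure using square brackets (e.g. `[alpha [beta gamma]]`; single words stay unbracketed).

At the top level: head "scribe" (specifically "monsoon scribe"); modifier "river equinox goat".
"river equinox goat" → head "goat" (specifically "equinox goat"), modifier "river".
"equinox goat" → head "goat", modifier "equinox".
"monsoon scribe" → head "scribe", modifier "monsoon".
Assembled: [[river [equinox goat]] [monsoon scribe]].

[[river [equinox goat]] [monsoon scribe]]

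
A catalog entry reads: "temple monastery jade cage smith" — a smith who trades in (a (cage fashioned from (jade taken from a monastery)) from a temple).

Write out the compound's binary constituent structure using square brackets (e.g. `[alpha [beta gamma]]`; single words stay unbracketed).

[[temple [[monastery jade] cage]] smith]

At the top level: head "smith"; modifier "temple monastery jade cage".
"temple monastery jade cage" → head "cage" (specifically "monastery jade cage"), modifier "temple".
"monastery jade cage" → head "cage", modifier "monastery jade".
"monastery jade" → head "jade", modifier "monastery".
Assembled: [[temple [[monastery jade] cage]] smith].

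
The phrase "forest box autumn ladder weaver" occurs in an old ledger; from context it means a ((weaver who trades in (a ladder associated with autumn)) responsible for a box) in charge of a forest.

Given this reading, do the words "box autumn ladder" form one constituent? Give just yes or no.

no

The top-level split is [forest] [box autumn ladder weaver]; the full structure is [forest [box [[autumn ladder] weaver]]].
"box autumn ladder" straddles a constituent boundary, so it is not a single unit.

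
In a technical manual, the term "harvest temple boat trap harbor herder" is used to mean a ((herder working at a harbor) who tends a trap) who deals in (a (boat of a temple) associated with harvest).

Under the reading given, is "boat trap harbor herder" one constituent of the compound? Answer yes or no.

no

The top-level split is [harvest temple boat] [trap harbor herder]; the full structure is [[harvest [temple boat]] [trap [harbor herder]]].
"boat trap harbor herder" straddles a constituent boundary, so it is not a single unit.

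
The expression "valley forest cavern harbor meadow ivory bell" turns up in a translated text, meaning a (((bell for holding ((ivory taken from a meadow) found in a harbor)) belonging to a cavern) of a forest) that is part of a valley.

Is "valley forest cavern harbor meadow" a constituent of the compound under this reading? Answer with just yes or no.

no

The top-level split is [valley] [forest cavern harbor meadow ivory bell]; the full structure is [valley [forest [cavern [[harbor [meadow ivory]] bell]]]].
"valley forest cavern harbor meadow" straddles a constituent boundary, so it is not a single unit.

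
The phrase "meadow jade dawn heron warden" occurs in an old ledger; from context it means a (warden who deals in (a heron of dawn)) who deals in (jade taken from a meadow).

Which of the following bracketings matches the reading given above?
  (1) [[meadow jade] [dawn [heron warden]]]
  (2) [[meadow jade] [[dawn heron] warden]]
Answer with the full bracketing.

[[meadow jade] [[dawn heron] warden]]

The paraphrase's head is the "warden" part ("dawn heron warden"); its modifier is "meadow jade".
That top-level split, carried through the inner groups, gives [[meadow jade] [[dawn heron] warden]].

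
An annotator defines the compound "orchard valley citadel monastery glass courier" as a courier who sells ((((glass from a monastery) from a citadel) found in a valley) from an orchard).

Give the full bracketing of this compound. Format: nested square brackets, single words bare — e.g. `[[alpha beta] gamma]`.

Whole compound: head "courier", modifier "orchard valley citadel monastery glass".
"orchard valley citadel monastery glass" → head "glass" (specifically "valley citadel monastery glass"), modifier "orchard".
"valley citadel monastery glass" → head "glass" (specifically "citadel monastery glass"), modifier "valley".
"citadel monastery glass" → head "glass" (specifically "monastery glass"), modifier "citadel".
"monastery glass" → head "glass", modifier "monastery".
Putting it together: [[orchard [valley [citadel [monastery glass]]]] courier].

[[orchard [valley [citadel [monastery glass]]]] courier]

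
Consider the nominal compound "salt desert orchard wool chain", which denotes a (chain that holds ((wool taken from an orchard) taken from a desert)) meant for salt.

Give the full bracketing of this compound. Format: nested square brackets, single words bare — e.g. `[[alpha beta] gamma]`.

The outermost head in the paraphrase is "chain" (specifically "desert orchard wool chain"), modified by "salt".
"desert orchard wool chain" → head "chain", modifier "desert orchard wool".
"desert orchard wool" → head "wool" (specifically "orchard wool"), modifier "desert".
"orchard wool" → head "wool", modifier "orchard".
Assembled: [salt [[desert [orchard wool]] chain]].

[salt [[desert [orchard wool]] chain]]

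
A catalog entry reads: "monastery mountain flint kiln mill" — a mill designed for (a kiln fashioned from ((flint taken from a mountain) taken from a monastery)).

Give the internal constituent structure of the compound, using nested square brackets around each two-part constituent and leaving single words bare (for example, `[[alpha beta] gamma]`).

[[[monastery [mountain flint]] kiln] mill]

The outermost head in the paraphrase is "mill", modified by "monastery mountain flint kiln".
"monastery mountain flint kiln" → head "kiln", modifier "monastery mountain flint".
"monastery mountain flint" → head "flint" (specifically "mountain flint"), modifier "monastery".
"mountain flint" → head "flint", modifier "mountain".
Assembled: [[[monastery [mountain flint]] kiln] mill].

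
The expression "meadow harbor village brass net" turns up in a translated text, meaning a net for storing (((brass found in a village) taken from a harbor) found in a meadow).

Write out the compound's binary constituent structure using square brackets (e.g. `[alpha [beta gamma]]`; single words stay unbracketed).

The outermost head in the paraphrase is "net", modified by "meadow harbor village brass".
"meadow harbor village brass" → head "brass" (specifically "harbor village brass"), modifier "meadow".
"harbor village brass" → head "brass" (specifically "village brass"), modifier "harbor".
"village brass" → head "brass", modifier "village".
Putting it together: [[meadow [harbor [village brass]]] net].

[[meadow [harbor [village brass]]] net]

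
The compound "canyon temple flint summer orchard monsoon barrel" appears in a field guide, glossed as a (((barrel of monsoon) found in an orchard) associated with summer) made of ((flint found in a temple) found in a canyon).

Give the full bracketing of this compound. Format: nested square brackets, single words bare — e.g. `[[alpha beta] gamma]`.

At the top level: head "barrel" (specifically "summer orchard monsoon barrel"); modifier "canyon temple flint".
Inside "canyon temple flint": head "flint" (specifically "temple flint"), modifier "canyon".
Inside "temple flint": head "flint", modifier "temple".
Inside "summer orchard monsoon barrel": head "barrel" (specifically "orchard monsoon barrel"), modifier "summer".
Inside "orchard monsoon barrel": head "barrel" (specifically "monsoon barrel"), modifier "orchard".
Inside "monsoon barrel": head "barrel", modifier "monsoon".
So the structure is [[canyon [temple flint]] [summer [orchard [monsoon barrel]]]].

[[canyon [temple flint]] [summer [orchard [monsoon barrel]]]]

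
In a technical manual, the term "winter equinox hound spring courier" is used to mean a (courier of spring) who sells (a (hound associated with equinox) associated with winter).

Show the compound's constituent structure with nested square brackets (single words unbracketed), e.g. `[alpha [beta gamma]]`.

The outermost head in the paraphrase is "courier" (specifically "spring courier"), modified by "winter equinox hound".
Within "winter equinox hound", the head is "hound" (specifically "equinox hound") and the modifier is "winter".
Within "equinox hound", the head is "hound" and the modifier is "equinox".
Within "spring courier", the head is "courier" and the modifier is "spring".
So the structure is [[winter [equinox hound]] [spring courier]].

[[winter [equinox hound]] [spring courier]]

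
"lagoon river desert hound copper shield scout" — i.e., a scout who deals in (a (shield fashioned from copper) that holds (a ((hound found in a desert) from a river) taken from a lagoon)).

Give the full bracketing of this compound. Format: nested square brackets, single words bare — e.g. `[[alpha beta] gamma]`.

[[[lagoon [river [desert hound]]] [copper shield]] scout]

Overall it is a kind of scout; the modifier is "lagoon river desert hound copper shield".
Within "lagoon river desert hound copper shield", the head is "shield" (specifically "copper shield") and the modifier is "lagoon river desert hound".
Within "lagoon river desert hound", the head is "hound" (specifically "river desert hound") and the modifier is "lagoon".
Within "river desert hound", the head is "hound" (specifically "desert hound") and the modifier is "river".
Within "desert hound", the head is "hound" and the modifier is "desert".
Within "copper shield", the head is "shield" and the modifier is "copper".
Putting it together: [[[lagoon [river [desert hound]]] [copper shield]] scout].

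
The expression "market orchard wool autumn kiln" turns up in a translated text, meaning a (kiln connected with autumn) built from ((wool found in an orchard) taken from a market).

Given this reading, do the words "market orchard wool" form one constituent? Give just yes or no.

yes

The paraphrase groups the words so that "market orchard wool" is one unit: it corresponds to a single parenthesized sub-phrase.
The full structure is [[market [orchard wool]] [autumn kiln]], in which [market orchard wool] is a constituent.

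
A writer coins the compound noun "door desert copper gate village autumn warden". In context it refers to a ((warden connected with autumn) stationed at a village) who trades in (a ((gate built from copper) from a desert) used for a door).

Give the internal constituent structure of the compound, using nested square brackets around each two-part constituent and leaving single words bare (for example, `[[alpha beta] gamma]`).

[[door [desert [copper gate]]] [village [autumn warden]]]

At the top level: head "warden" (specifically "village autumn warden"); modifier "door desert copper gate".
Within "door desert copper gate", the head is "gate" (specifically "desert copper gate") and the modifier is "door".
Within "desert copper gate", the head is "gate" (specifically "copper gate") and the modifier is "desert".
Within "copper gate", the head is "gate" and the modifier is "copper".
Within "village autumn warden", the head is "warden" (specifically "autumn warden") and the modifier is "village".
Within "autumn warden", the head is "warden" and the modifier is "autumn".
So the structure is [[door [desert [copper gate]]] [village [autumn warden]]].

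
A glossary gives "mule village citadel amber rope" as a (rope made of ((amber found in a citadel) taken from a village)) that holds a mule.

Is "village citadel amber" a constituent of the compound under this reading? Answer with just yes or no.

The paraphrase groups the words so that "village citadel amber" is one unit: it corresponds to a single parenthesized sub-phrase.
The full structure is [mule [[village [citadel amber]] rope]], in which [village citadel amber] is a constituent.

yes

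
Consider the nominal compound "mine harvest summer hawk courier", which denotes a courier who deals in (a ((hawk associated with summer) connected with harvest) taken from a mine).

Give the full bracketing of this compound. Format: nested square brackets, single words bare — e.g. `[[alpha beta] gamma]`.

[[mine [harvest [summer hawk]]] courier]

The outermost head in the paraphrase is "courier", modified by "mine harvest summer hawk".
Inside "mine harvest summer hawk": head "hawk" (specifically "harvest summer hawk"), modifier "mine".
Inside "harvest summer hawk": head "hawk" (specifically "summer hawk"), modifier "harvest".
Inside "summer hawk": head "hawk", modifier "summer".
Assembled: [[mine [harvest [summer hawk]]] courier].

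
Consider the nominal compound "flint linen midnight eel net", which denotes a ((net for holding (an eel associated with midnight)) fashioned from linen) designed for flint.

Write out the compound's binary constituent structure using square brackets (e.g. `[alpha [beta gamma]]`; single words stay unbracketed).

[flint [linen [[midnight eel] net]]]

At the top level: head "net" (specifically "linen midnight eel net"); modifier "flint".
Within "linen midnight eel net", the head is "net" (specifically "midnight eel net") and the modifier is "linen".
Within "midnight eel net", the head is "net" and the modifier is "midnight eel".
Within "midnight eel", the head is "eel" and the modifier is "midnight".
Putting it together: [flint [linen [[midnight eel] net]]].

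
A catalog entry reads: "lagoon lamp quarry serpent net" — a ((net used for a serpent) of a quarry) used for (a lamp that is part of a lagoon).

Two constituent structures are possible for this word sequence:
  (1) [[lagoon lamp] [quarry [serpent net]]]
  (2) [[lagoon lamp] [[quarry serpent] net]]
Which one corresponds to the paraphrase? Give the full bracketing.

[[lagoon lamp] [quarry [serpent net]]]

The paraphrase's head is the "net" part ("quarry serpent net"); its modifier is "lagoon lamp".
That top-level split, carried through the inner groups, gives [[lagoon lamp] [quarry [serpent net]]].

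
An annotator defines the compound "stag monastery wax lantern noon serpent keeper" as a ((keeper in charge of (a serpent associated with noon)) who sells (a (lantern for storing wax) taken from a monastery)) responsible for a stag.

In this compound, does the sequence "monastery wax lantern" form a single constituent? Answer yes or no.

The paraphrase groups the words so that "monastery wax lantern" is one unit: it corresponds to a single parenthesized sub-phrase.
The full structure is [stag [[monastery [wax lantern]] [[noon serpent] keeper]]], in which [monastery wax lantern] is a constituent.

yes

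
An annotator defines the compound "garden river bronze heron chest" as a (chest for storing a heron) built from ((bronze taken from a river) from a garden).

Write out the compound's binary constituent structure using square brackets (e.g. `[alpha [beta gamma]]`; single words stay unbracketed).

At the top level: head "chest" (specifically "heron chest"); modifier "garden river bronze".
Within "garden river bronze", the head is "bronze" (specifically "river bronze") and the modifier is "garden".
Within "river bronze", the head is "bronze" and the modifier is "river".
Within "heron chest", the head is "chest" and the modifier is "heron".
Assembled: [[garden [river bronze]] [heron chest]].

[[garden [river bronze]] [heron chest]]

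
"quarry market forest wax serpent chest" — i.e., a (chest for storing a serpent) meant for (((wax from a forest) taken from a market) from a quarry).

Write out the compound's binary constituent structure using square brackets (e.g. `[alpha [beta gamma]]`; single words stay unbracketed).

[[quarry [market [forest wax]]] [serpent chest]]

Overall it is a kind of chest (specifically "serpent chest"); the modifier is "quarry market forest wax".
Inside "quarry market forest wax": head "wax" (specifically "market forest wax"), modifier "quarry".
Inside "market forest wax": head "wax" (specifically "forest wax"), modifier "market".
Inside "forest wax": head "wax", modifier "forest".
Inside "serpent chest": head "chest", modifier "serpent".
Putting it together: [[quarry [market [forest wax]]] [serpent chest]].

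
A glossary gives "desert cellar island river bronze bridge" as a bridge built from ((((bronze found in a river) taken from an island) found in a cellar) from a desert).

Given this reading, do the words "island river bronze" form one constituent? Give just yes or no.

The paraphrase groups the words so that "island river bronze" is one unit: it corresponds to a single parenthesized sub-phrase.
The full structure is [[desert [cellar [island [river bronze]]]] bridge], in which [island river bronze] is a constituent.

yes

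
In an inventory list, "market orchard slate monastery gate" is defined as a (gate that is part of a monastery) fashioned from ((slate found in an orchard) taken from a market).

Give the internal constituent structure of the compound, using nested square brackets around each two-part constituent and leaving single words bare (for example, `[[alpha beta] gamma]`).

[[market [orchard slate]] [monastery gate]]

Overall it is a kind of gate (specifically "monastery gate"); the modifier is "market orchard slate".
"market orchard slate" → head "slate" (specifically "orchard slate"), modifier "market".
"orchard slate" → head "slate", modifier "orchard".
"monastery gate" → head "gate", modifier "monastery".
So the structure is [[market [orchard slate]] [monastery gate]].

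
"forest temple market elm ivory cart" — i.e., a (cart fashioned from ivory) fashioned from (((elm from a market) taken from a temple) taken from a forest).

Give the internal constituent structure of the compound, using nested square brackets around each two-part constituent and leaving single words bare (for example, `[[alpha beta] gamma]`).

The outermost head in the paraphrase is "cart" (specifically "ivory cart"), modified by "forest temple market elm".
"forest temple market elm" → head "elm" (specifically "temple market elm"), modifier "forest".
"temple market elm" → head "elm" (specifically "market elm"), modifier "temple".
"market elm" → head "elm", modifier "market".
"ivory cart" → head "cart", modifier "ivory".
Putting it together: [[forest [temple [market elm]]] [ivory cart]].

[[forest [temple [market elm]]] [ivory cart]]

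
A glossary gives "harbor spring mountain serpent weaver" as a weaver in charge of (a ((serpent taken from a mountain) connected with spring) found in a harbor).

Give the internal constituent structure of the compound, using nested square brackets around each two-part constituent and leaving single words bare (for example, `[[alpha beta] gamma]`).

[[harbor [spring [mountain serpent]]] weaver]

At the top level: head "weaver"; modifier "harbor spring mountain serpent".
Within "harbor spring mountain serpent", the head is "serpent" (specifically "spring mountain serpent") and the modifier is "harbor".
Within "spring mountain serpent", the head is "serpent" (specifically "mountain serpent") and the modifier is "spring".
Within "mountain serpent", the head is "serpent" and the modifier is "mountain".
Putting it together: [[harbor [spring [mountain serpent]]] weaver].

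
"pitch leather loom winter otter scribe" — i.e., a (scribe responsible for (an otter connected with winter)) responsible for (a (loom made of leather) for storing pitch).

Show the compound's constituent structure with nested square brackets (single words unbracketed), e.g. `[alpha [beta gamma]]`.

Whole compound: head "scribe" (specifically "winter otter scribe"), modifier "pitch leather loom".
Inside "pitch leather loom": head "loom" (specifically "leather loom"), modifier "pitch".
Inside "leather loom": head "loom", modifier "leather".
Inside "winter otter scribe": head "scribe", modifier "winter otter".
Inside "winter otter": head "otter", modifier "winter".
Putting it together: [[pitch [leather loom]] [[winter otter] scribe]].

[[pitch [leather loom]] [[winter otter] scribe]]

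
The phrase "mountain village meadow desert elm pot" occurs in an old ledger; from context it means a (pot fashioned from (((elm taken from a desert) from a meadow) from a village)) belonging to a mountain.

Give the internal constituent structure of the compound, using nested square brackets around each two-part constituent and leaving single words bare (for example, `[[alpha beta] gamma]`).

[mountain [[village [meadow [desert elm]]] pot]]

Overall it is a kind of pot (specifically "village meadow desert elm pot"); the modifier is "mountain".
Within "village meadow desert elm pot", the head is "pot" and the modifier is "village meadow desert elm".
Within "village meadow desert elm", the head is "elm" (specifically "meadow desert elm") and the modifier is "village".
Within "meadow desert elm", the head is "elm" (specifically "desert elm") and the modifier is "meadow".
Within "desert elm", the head is "elm" and the modifier is "desert".
So the structure is [mountain [[village [meadow [desert elm]]] pot]].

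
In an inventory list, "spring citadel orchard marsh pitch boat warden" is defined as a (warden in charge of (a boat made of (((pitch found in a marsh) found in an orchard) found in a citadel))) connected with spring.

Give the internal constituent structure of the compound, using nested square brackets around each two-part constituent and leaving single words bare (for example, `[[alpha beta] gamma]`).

[spring [[[citadel [orchard [marsh pitch]]] boat] warden]]

The outermost head in the paraphrase is "warden" (specifically "citadel orchard marsh pitch boat warden"), modified by "spring".
Within "citadel orchard marsh pitch boat warden", the head is "warden" and the modifier is "citadel orchard marsh pitch boat".
Within "citadel orchard marsh pitch boat", the head is "boat" and the modifier is "citadel orchard marsh pitch".
Within "citadel orchard marsh pitch", the head is "pitch" (specifically "orchard marsh pitch") and the modifier is "citadel".
Within "orchard marsh pitch", the head is "pitch" (specifically "marsh pitch") and the modifier is "orchard".
Within "marsh pitch", the head is "pitch" and the modifier is "marsh".
Assembled: [spring [[[citadel [orchard [marsh pitch]]] boat] warden]].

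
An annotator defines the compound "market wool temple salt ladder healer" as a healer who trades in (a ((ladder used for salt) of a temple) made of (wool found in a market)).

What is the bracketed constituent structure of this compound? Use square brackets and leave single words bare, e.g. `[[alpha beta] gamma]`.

The outermost head in the paraphrase is "healer", modified by "market wool temple salt ladder".
"market wool temple salt ladder" → head "ladder" (specifically "temple salt ladder"), modifier "market wool".
"market wool" → head "wool", modifier "market".
"temple salt ladder" → head "ladder" (specifically "salt ladder"), modifier "temple".
"salt ladder" → head "ladder", modifier "salt".
Assembled: [[[market wool] [temple [salt ladder]]] healer].

[[[market wool] [temple [salt ladder]]] healer]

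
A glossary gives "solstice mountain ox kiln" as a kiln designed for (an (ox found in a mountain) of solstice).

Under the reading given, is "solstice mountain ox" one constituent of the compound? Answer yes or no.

The paraphrase groups the words so that "solstice mountain ox" is one unit: it corresponds to a single parenthesized sub-phrase.
The full structure is [[solstice [mountain ox]] kiln], in which [solstice mountain ox] is a constituent.

yes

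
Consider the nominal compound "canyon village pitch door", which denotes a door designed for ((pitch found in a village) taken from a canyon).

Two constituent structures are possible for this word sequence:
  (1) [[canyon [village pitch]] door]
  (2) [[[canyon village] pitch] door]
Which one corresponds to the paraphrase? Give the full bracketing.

[[canyon [village pitch]] door]

The paraphrase's head is the "door" part ("door"); its modifier is "canyon village pitch".
That top-level split, carried through the inner groups, gives [[canyon [village pitch]] door].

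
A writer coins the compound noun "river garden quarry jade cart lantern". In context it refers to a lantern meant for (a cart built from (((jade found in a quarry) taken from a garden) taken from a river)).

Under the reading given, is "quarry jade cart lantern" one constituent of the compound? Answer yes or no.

no

The top-level split is [river garden quarry jade cart] [lantern]; the full structure is [[[river [garden [quarry jade]]] cart] lantern].
"quarry jade cart lantern" straddles a constituent boundary, so it is not a single unit.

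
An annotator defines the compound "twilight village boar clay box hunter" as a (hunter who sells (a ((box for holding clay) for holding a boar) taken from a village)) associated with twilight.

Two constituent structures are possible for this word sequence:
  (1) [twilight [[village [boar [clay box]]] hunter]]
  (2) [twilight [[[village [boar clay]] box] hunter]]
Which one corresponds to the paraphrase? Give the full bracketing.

[twilight [[village [boar [clay box]]] hunter]]

The paraphrase's head is the "hunter" part ("village boar clay box hunter"); its modifier is "twilight".
That top-level split, carried through the inner groups, gives [twilight [[village [boar [clay box]]] hunter]].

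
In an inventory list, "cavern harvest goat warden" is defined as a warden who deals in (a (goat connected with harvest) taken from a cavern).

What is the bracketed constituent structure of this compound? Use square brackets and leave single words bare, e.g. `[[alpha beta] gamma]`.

[[cavern [harvest goat]] warden]

The outermost head in the paraphrase is "warden", modified by "cavern harvest goat".
"cavern harvest goat" → head "goat" (specifically "harvest goat"), modifier "cavern".
"harvest goat" → head "goat", modifier "harvest".
Putting it together: [[cavern [harvest goat]] warden].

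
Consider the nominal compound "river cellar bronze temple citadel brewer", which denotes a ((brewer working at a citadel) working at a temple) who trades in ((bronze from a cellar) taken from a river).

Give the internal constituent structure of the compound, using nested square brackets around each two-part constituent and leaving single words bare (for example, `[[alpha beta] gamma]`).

Overall it is a kind of brewer (specifically "temple citadel brewer"); the modifier is "river cellar bronze".
Within "river cellar bronze", the head is "bronze" (specifically "cellar bronze") and the modifier is "river".
Within "cellar bronze", the head is "bronze" and the modifier is "cellar".
Within "temple citadel brewer", the head is "brewer" (specifically "citadel brewer") and the modifier is "temple".
Within "citadel brewer", the head is "brewer" and the modifier is "citadel".
Putting it together: [[river [cellar bronze]] [temple [citadel brewer]]].

[[river [cellar bronze]] [temple [citadel brewer]]]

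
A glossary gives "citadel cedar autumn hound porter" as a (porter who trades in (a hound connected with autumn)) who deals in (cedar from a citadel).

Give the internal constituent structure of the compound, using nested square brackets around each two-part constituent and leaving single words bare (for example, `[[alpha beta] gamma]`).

[[citadel cedar] [[autumn hound] porter]]

Overall it is a kind of porter (specifically "autumn hound porter"); the modifier is "citadel cedar".
Inside "citadel cedar": head "cedar", modifier "citadel".
Inside "autumn hound porter": head "porter", modifier "autumn hound".
Inside "autumn hound": head "hound", modifier "autumn".
So the structure is [[citadel cedar] [[autumn hound] porter]].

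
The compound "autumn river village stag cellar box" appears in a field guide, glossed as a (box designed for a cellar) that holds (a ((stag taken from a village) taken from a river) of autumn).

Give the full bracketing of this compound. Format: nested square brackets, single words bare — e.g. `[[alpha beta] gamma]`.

Overall it is a kind of box (specifically "cellar box"); the modifier is "autumn river village stag".
"autumn river village stag" → head "stag" (specifically "river village stag"), modifier "autumn".
"river village stag" → head "stag" (specifically "village stag"), modifier "river".
"village stag" → head "stag", modifier "village".
"cellar box" → head "box", modifier "cellar".
Assembled: [[autumn [river [village stag]]] [cellar box]].

[[autumn [river [village stag]]] [cellar box]]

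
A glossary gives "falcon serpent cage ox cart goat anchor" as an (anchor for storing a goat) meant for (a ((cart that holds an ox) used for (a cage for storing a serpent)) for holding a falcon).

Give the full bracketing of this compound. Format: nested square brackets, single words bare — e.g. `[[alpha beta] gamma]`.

At the top level: head "anchor" (specifically "goat anchor"); modifier "falcon serpent cage ox cart".
Inside "falcon serpent cage ox cart": head "cart" (specifically "serpent cage ox cart"), modifier "falcon".
Inside "serpent cage ox cart": head "cart" (specifically "ox cart"), modifier "serpent cage".
Inside "serpent cage": head "cage", modifier "serpent".
Inside "ox cart": head "cart", modifier "ox".
Inside "goat anchor": head "anchor", modifier "goat".
So the structure is [[falcon [[serpent cage] [ox cart]]] [goat anchor]].

[[falcon [[serpent cage] [ox cart]]] [goat anchor]]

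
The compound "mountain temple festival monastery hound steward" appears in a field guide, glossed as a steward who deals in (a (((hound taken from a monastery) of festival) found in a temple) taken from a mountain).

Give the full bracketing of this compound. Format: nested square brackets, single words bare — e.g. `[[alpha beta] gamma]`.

The outermost head in the paraphrase is "steward", modified by "mountain temple festival monastery hound".
"mountain temple festival monastery hound" → head "hound" (specifically "temple festival monastery hound"), modifier "mountain".
"temple festival monastery hound" → head "hound" (specifically "festival monastery hound"), modifier "temple".
"festival monastery hound" → head "hound" (specifically "monastery hound"), modifier "festival".
"monastery hound" → head "hound", modifier "monastery".
Assembled: [[mountain [temple [festival [monastery hound]]]] steward].

[[mountain [temple [festival [monastery hound]]]] steward]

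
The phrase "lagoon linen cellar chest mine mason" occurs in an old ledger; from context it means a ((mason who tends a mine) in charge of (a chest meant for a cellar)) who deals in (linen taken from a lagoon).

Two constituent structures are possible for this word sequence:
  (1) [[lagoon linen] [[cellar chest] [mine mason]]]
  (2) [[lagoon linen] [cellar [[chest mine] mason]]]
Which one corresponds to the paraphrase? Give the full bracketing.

[[lagoon linen] [[cellar chest] [mine mason]]]

The paraphrase's head is the "mason" part ("cellar chest mine mason"); its modifier is "lagoon linen".
That top-level split, carried through the inner groups, gives [[lagoon linen] [[cellar chest] [mine mason]]].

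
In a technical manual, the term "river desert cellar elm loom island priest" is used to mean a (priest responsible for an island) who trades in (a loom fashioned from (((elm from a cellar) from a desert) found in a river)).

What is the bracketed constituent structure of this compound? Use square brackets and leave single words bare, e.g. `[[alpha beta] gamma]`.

Whole compound: head "priest" (specifically "island priest"), modifier "river desert cellar elm loom".
"river desert cellar elm loom" → head "loom", modifier "river desert cellar elm".
"river desert cellar elm" → head "elm" (specifically "desert cellar elm"), modifier "river".
"desert cellar elm" → head "elm" (specifically "cellar elm"), modifier "desert".
"cellar elm" → head "elm", modifier "cellar".
"island priest" → head "priest", modifier "island".
Assembled: [[[river [desert [cellar elm]]] loom] [island priest]].

[[[river [desert [cellar elm]]] loom] [island priest]]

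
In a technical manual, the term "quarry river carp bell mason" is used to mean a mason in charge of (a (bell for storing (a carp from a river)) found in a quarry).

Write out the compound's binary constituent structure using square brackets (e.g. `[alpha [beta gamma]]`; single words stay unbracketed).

[[quarry [[river carp] bell]] mason]

Overall it is a kind of mason; the modifier is "quarry river carp bell".
"quarry river carp bell" → head "bell" (specifically "river carp bell"), modifier "quarry".
"river carp bell" → head "bell", modifier "river carp".
"river carp" → head "carp", modifier "river".
Putting it together: [[quarry [[river carp] bell]] mason].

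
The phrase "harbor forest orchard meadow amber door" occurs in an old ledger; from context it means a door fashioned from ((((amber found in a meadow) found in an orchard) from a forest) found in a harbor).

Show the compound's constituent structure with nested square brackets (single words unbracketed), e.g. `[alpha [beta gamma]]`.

At the top level: head "door"; modifier "harbor forest orchard meadow amber".
"harbor forest orchard meadow amber" → head "amber" (specifically "forest orchard meadow amber"), modifier "harbor".
"forest orchard meadow amber" → head "amber" (specifically "orchard meadow amber"), modifier "forest".
"orchard meadow amber" → head "amber" (specifically "meadow amber"), modifier "orchard".
"meadow amber" → head "amber", modifier "meadow".
So the structure is [[harbor [forest [orchard [meadow amber]]]] door].

[[harbor [forest [orchard [meadow amber]]]] door]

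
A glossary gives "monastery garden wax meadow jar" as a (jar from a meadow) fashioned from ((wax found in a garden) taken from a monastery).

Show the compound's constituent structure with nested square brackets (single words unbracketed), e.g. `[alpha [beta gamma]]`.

[[monastery [garden wax]] [meadow jar]]

Whole compound: head "jar" (specifically "meadow jar"), modifier "monastery garden wax".
"monastery garden wax" → head "wax" (specifically "garden wax"), modifier "monastery".
"garden wax" → head "wax", modifier "garden".
"meadow jar" → head "jar", modifier "meadow".
Assembled: [[monastery [garden wax]] [meadow jar]].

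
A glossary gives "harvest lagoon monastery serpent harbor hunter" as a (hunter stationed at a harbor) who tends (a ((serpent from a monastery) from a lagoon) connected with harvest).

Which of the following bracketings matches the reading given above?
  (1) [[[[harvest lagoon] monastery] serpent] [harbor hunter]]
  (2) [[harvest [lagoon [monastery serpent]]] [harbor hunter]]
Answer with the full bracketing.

[[harvest [lagoon [monastery serpent]]] [harbor hunter]]

The paraphrase's head is the "hunter" part ("harbor hunter"); its modifier is "harvest lagoon monastery serpent".
That top-level split, carried through the inner groups, gives [[harvest [lagoon [monastery serpent]]] [harbor hunter]].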